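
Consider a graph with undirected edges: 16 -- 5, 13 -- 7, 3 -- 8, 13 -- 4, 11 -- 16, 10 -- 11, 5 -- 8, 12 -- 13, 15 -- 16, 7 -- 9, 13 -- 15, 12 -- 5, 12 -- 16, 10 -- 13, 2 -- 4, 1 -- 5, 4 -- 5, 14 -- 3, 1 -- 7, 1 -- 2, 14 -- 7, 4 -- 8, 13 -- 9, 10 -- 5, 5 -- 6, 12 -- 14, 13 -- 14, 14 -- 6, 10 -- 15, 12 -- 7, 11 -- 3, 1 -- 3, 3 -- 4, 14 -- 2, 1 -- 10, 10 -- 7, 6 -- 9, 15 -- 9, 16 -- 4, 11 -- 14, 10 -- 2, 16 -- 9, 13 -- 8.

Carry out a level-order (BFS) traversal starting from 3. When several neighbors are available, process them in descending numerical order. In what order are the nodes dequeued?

Visit 3; enqueue 14, 11, 8, 4, 1 → queue [14, 11, 8, 4, 1]
Visit 14; enqueue 13, 12, 7, 6, 2 → queue [11, 8, 4, 1, 13, 12, 7, 6, 2]
Visit 11; enqueue 16, 10 → queue [8, 4, 1, 13, 12, 7, 6, 2, 16, 10]
Visit 8; enqueue 5 → queue [4, 1, 13, 12, 7, 6, 2, 16, 10, 5]
Visit 4 → queue [1, 13, 12, 7, 6, 2, 16, 10, 5]
Visit 1 → queue [13, 12, 7, 6, 2, 16, 10, 5]
Visit 13; enqueue 15, 9 → queue [12, 7, 6, 2, 16, 10, 5, 15, 9]
Visit 12 → queue [7, 6, 2, 16, 10, 5, 15, 9]
Visit 7 → queue [6, 2, 16, 10, 5, 15, 9]
Visit 6 → queue [2, 16, 10, 5, 15, 9]
Visit 2 → queue [16, 10, 5, 15, 9]
Visit 16 → queue [10, 5, 15, 9]
Visit 10 → queue [5, 15, 9]
Visit 5 → queue [15, 9]
Visit 15 → queue [9]
Visit 9 → queue []

3 14 11 8 4 1 13 12 7 6 2 16 10 5 15 9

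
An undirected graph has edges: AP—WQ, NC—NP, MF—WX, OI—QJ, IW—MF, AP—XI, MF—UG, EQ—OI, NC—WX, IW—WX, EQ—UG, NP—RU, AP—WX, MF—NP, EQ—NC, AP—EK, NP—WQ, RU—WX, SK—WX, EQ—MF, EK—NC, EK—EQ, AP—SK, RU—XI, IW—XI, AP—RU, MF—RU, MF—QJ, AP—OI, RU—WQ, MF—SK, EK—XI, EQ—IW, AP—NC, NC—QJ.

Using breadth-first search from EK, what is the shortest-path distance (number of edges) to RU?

2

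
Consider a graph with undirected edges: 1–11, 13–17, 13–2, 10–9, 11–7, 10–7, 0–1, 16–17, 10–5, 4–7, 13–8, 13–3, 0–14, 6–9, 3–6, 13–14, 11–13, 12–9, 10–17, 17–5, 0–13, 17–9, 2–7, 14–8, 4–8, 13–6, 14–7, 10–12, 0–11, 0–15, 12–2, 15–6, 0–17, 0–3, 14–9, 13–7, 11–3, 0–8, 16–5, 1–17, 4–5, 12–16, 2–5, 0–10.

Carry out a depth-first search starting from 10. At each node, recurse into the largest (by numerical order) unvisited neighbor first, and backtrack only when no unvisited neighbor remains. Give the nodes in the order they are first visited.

Visit 10
10 → 17
17 → 16
16 → 12
12 → 9
9 → 14
14 → 13
13 → 11
11 → 7
7 → 4
4 → 8
8 → 0
0 → 15
15 → 6
6 → 3
0 → 1
4 → 5
5 → 2

10 -> 17 -> 16 -> 12 -> 9 -> 14 -> 13 -> 11 -> 7 -> 4 -> 8 -> 0 -> 15 -> 6 -> 3 -> 1 -> 5 -> 2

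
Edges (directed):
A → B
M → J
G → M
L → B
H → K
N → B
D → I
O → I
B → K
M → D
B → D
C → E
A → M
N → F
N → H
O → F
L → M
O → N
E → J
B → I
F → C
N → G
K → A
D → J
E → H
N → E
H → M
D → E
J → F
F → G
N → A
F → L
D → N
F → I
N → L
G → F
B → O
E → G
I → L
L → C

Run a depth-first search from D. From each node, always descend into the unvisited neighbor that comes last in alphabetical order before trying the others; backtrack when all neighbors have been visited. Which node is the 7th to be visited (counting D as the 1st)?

I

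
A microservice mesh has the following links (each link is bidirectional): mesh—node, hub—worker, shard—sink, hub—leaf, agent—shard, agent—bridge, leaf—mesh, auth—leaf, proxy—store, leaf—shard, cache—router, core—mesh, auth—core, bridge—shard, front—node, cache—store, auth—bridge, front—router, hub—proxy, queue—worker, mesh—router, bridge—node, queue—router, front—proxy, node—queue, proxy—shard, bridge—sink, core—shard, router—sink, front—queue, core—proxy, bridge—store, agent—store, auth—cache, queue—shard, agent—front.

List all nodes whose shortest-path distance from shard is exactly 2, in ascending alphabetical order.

Level 0: shard
Level 1: agent, bridge, core, leaf, proxy, queue, sink
Level 2: auth, front, hub, mesh, node, router, store, worker
Level 3: cache

auth, front, hub, mesh, node, router, store, worker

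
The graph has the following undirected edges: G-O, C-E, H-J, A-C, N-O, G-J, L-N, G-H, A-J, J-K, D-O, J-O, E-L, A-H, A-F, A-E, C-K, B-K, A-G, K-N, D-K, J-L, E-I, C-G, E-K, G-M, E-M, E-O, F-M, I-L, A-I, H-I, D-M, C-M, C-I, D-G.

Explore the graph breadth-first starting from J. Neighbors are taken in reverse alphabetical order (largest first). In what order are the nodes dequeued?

J, O, L, K, H, G, A, N, E, D, I, C, B, M, F

Visit J; enqueue O, L, K, H, G, A → queue [O, L, K, H, G, A]
Visit O; enqueue N, E, D → queue [L, K, H, G, A, N, E, D]
Visit L; enqueue I → queue [K, H, G, A, N, E, D, I]
Visit K; enqueue C, B → queue [H, G, A, N, E, D, I, C, B]
Visit H → queue [G, A, N, E, D, I, C, B]
Visit G; enqueue M → queue [A, N, E, D, I, C, B, M]
Visit A; enqueue F → queue [N, E, D, I, C, B, M, F]
Visit N → queue [E, D, I, C, B, M, F]
Visit E → queue [D, I, C, B, M, F]
Visit D → queue [I, C, B, M, F]
Visit I → queue [C, B, M, F]
Visit C → queue [B, M, F]
Visit B → queue [M, F]
Visit M → queue [F]
Visit F → queue []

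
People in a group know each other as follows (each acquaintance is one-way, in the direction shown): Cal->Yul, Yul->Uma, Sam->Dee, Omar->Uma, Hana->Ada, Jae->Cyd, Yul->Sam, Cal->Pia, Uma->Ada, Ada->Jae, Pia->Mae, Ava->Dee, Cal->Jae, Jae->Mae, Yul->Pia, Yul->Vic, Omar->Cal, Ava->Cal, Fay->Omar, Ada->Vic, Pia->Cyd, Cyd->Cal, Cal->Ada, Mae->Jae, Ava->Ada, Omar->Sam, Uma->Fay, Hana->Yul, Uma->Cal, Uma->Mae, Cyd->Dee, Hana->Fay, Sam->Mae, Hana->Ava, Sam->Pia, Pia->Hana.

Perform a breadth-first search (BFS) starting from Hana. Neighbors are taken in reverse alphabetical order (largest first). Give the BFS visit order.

Visit Hana; enqueue Yul, Fay, Ava, Ada → queue [Yul, Fay, Ava, Ada]
Visit Yul; enqueue Vic, Uma, Sam, Pia → queue [Fay, Ava, Ada, Vic, Uma, Sam, Pia]
Visit Fay; enqueue Omar → queue [Ava, Ada, Vic, Uma, Sam, Pia, Omar]
Visit Ava; enqueue Dee, Cal → queue [Ada, Vic, Uma, Sam, Pia, Omar, Dee, Cal]
Visit Ada; enqueue Jae → queue [Vic, Uma, Sam, Pia, Omar, Dee, Cal, Jae]
Visit Vic → queue [Uma, Sam, Pia, Omar, Dee, Cal, Jae]
Visit Uma; enqueue Mae → queue [Sam, Pia, Omar, Dee, Cal, Jae, Mae]
Visit Sam → queue [Pia, Omar, Dee, Cal, Jae, Mae]
Visit Pia; enqueue Cyd → queue [Omar, Dee, Cal, Jae, Mae, Cyd]
Visit Omar → queue [Dee, Cal, Jae, Mae, Cyd]
Visit Dee → queue [Cal, Jae, Mae, Cyd]
Visit Cal → queue [Jae, Mae, Cyd]
Visit Jae → queue [Mae, Cyd]
Visit Mae → queue [Cyd]
Visit Cyd → queue []

Hana, Yul, Fay, Ava, Ada, Vic, Uma, Sam, Pia, Omar, Dee, Cal, Jae, Mae, Cyd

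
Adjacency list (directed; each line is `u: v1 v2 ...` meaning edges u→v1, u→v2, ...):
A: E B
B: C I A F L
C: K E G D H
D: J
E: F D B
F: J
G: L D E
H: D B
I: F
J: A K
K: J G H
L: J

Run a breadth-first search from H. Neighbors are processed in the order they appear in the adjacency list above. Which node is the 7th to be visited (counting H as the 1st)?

Visit H; enqueue D, B → queue [D, B]
Visit D; enqueue J → queue [B, J]
Visit B; enqueue C, I, A, F, L → queue [J, C, I, A, F, L]
Visit J; enqueue K → queue [C, I, A, F, L, K]
Visit C; enqueue E, G → queue [I, A, F, L, K, E, G]
Visit I → queue [A, F, L, K, E, G]
Visit A → queue [F, L, K, E, G]
Visit F → queue [L, K, E, G]
Visit L → queue [K, E, G]
Visit K → queue [E, G]
Visit E → queue [G]
Visit G → queue []

Visit order: H, D, B, J, C, I, A, F, L, K, E, G

A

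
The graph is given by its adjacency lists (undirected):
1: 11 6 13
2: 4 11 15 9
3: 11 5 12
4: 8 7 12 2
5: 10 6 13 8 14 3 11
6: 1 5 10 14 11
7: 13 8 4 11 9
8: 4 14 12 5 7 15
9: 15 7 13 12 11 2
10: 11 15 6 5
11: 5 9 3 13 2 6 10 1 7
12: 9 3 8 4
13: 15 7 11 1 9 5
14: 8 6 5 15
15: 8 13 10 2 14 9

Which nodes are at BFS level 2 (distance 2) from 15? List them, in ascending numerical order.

Level 0: 15
Level 1: 2, 8, 9, 10, 13, 14
Level 2: 1, 4, 5, 6, 7, 11, 12
Level 3: 3

1, 4, 5, 6, 7, 11, 12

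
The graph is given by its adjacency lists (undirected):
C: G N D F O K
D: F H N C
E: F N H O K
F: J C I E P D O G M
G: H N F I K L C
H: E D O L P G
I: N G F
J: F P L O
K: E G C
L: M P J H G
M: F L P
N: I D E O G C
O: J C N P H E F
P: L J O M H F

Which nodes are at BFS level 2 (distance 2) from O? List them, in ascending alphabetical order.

D, G, I, K, L, M

Level 0: O
Level 1: C, E, F, H, J, N, P
Level 2: D, G, I, K, L, M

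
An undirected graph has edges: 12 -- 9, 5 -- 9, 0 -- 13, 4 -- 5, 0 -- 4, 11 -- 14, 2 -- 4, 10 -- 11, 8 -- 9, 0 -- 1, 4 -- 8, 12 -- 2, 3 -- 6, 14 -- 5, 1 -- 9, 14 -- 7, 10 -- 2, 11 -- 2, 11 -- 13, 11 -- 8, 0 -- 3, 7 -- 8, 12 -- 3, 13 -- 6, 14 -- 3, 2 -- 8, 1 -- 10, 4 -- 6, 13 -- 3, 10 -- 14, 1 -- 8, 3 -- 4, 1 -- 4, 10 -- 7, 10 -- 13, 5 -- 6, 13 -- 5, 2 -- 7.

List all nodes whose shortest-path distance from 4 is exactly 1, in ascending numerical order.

0, 1, 2, 3, 5, 6, 8

Level 0: 4
Level 1: 0, 1, 2, 3, 5, 6, 8
Level 2: 7, 9, 10, 11, 12, 13, 14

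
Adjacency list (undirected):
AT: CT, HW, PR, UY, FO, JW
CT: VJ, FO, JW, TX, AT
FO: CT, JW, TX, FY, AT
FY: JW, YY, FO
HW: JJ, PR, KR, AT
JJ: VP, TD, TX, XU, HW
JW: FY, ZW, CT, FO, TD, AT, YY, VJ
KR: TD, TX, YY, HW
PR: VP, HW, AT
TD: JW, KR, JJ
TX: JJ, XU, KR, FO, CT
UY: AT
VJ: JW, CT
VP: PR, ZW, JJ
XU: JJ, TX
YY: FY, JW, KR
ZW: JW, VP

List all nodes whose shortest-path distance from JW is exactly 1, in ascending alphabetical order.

Level 0: JW
Level 1: AT, CT, FO, FY, TD, VJ, YY, ZW
Level 2: HW, JJ, KR, PR, TX, UY, VP
Level 3: XU

AT, CT, FO, FY, TD, VJ, YY, ZW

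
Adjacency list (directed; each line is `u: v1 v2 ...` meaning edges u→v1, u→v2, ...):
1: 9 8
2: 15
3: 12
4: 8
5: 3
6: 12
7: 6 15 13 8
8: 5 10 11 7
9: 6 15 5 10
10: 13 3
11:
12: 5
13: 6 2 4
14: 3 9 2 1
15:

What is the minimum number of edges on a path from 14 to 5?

Level 0: 14
Level 1: 1, 2, 3, 9
Level 2: 5, 6, 8, 10, 12, 15
Level 3: 7, 11, 13
Level 4: 4
5 first appears at level 2.

2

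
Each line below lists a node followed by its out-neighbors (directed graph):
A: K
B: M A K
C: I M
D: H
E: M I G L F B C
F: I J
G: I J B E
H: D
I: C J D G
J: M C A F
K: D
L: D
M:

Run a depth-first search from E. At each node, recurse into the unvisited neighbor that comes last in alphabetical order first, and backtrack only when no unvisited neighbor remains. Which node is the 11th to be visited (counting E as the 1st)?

K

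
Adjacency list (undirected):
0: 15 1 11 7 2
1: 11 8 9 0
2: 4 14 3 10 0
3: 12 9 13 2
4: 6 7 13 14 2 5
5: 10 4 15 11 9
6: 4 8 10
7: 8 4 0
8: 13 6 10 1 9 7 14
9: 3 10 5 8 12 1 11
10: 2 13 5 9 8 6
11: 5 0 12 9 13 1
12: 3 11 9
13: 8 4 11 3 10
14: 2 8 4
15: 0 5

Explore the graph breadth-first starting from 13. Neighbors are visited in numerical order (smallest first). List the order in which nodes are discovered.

Visit 13; enqueue 3, 4, 8, 10, 11 → queue [3, 4, 8, 10, 11]
Visit 3; enqueue 2, 9, 12 → queue [4, 8, 10, 11, 2, 9, 12]
Visit 4; enqueue 5, 6, 7, 14 → queue [8, 10, 11, 2, 9, 12, 5, 6, 7, 14]
Visit 8; enqueue 1 → queue [10, 11, 2, 9, 12, 5, 6, 7, 14, 1]
Visit 10 → queue [11, 2, 9, 12, 5, 6, 7, 14, 1]
Visit 11; enqueue 0 → queue [2, 9, 12, 5, 6, 7, 14, 1, 0]
Visit 2 → queue [9, 12, 5, 6, 7, 14, 1, 0]
Visit 9 → queue [12, 5, 6, 7, 14, 1, 0]
Visit 12 → queue [5, 6, 7, 14, 1, 0]
Visit 5; enqueue 15 → queue [6, 7, 14, 1, 0, 15]
Visit 6 → queue [7, 14, 1, 0, 15]
Visit 7 → queue [14, 1, 0, 15]
Visit 14 → queue [1, 0, 15]
Visit 1 → queue [0, 15]
Visit 0 → queue [15]
Visit 15 → queue []

13, 3, 4, 8, 10, 11, 2, 9, 12, 5, 6, 7, 14, 1, 0, 15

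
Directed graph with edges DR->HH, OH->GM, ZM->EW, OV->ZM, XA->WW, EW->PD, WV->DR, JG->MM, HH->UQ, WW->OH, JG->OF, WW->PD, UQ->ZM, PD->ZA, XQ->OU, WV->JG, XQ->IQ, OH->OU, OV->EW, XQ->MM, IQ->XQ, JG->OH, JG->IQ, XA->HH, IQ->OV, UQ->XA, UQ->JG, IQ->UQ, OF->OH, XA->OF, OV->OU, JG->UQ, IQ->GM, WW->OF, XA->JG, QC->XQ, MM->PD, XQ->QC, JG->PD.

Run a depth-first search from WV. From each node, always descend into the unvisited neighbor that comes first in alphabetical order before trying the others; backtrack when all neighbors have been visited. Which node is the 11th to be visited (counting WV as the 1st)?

ZA

Visit WV
WV → DR
DR → HH
HH → UQ
UQ → JG
JG → IQ
IQ → GM
IQ → OV
OV → EW
EW → PD
PD → ZA
OV → OU
OV → ZM
IQ → XQ
XQ → MM
XQ → QC
JG → OF
OF → OH
UQ → XA
XA → WW

Visit order: WV, DR, HH, UQ, JG, IQ, GM, OV, EW, PD, ZA, OU, ZM, XQ, MM, QC, OF, OH, XA, WW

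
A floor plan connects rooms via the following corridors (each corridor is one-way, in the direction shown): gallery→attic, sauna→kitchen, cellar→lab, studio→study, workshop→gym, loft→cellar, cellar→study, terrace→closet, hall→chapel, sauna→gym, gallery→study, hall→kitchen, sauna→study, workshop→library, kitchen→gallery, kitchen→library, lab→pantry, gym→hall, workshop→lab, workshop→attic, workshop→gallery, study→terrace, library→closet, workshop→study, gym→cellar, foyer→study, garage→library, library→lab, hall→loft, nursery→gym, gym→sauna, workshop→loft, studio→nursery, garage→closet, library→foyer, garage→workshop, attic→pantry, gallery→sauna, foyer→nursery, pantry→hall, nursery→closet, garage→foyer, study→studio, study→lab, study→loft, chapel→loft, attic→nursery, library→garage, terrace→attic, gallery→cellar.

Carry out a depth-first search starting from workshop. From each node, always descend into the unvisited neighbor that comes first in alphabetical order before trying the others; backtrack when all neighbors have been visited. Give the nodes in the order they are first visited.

workshop attic nursery closet gym cellar lab pantry hall chapel loft kitchen gallery sauna study studio terrace library foyer garage

Visit workshop
workshop → attic
attic → nursery
nursery → closet
nursery → gym
gym → cellar
cellar → lab
lab → pantry
pantry → hall
hall → chapel
chapel → loft
hall → kitchen
kitchen → gallery
gallery → sauna
sauna → study
study → studio
study → terrace
kitchen → library
library → foyer
library → garage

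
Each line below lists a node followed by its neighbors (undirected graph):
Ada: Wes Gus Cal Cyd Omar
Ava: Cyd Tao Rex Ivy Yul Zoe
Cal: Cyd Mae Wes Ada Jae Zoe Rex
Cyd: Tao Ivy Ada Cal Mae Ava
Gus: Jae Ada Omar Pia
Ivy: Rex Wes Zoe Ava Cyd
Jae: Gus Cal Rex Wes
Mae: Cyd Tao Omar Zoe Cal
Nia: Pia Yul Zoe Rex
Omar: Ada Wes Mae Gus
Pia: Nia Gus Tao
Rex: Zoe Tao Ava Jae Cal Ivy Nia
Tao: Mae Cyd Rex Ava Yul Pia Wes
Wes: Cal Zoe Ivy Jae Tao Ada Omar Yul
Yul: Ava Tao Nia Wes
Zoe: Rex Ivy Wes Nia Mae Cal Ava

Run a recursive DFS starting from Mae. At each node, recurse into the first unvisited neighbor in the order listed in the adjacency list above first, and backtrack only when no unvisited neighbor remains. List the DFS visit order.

Visit Mae
Mae → Cyd
Cyd → Tao
Tao → Rex
Rex → Zoe
Zoe → Ivy
Ivy → Wes
Wes → Cal
Cal → Ada
Ada → Gus
Gus → Jae
Gus → Omar
Gus → Pia
Pia → Nia
Nia → Yul
Yul → Ava

Mae Cyd Tao Rex Zoe Ivy Wes Cal Ada Gus Jae Omar Pia Nia Yul Ava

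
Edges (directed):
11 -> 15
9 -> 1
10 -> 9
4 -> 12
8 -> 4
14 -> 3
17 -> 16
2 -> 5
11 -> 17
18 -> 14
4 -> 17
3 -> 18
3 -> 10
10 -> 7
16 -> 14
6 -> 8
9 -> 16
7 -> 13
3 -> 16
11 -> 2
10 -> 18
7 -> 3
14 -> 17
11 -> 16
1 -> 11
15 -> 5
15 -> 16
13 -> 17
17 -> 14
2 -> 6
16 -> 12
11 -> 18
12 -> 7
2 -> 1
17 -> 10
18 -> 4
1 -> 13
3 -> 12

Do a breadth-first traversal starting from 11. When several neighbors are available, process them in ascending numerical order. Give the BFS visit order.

Visit 11; enqueue 2, 15, 16, 17, 18 → queue [2, 15, 16, 17, 18]
Visit 2; enqueue 1, 5, 6 → queue [15, 16, 17, 18, 1, 5, 6]
Visit 15 → queue [16, 17, 18, 1, 5, 6]
Visit 16; enqueue 12, 14 → queue [17, 18, 1, 5, 6, 12, 14]
Visit 17; enqueue 10 → queue [18, 1, 5, 6, 12, 14, 10]
Visit 18; enqueue 4 → queue [1, 5, 6, 12, 14, 10, 4]
Visit 1; enqueue 13 → queue [5, 6, 12, 14, 10, 4, 13]
Visit 5 → queue [6, 12, 14, 10, 4, 13]
Visit 6; enqueue 8 → queue [12, 14, 10, 4, 13, 8]
Visit 12; enqueue 7 → queue [14, 10, 4, 13, 8, 7]
Visit 14; enqueue 3 → queue [10, 4, 13, 8, 7, 3]
Visit 10; enqueue 9 → queue [4, 13, 8, 7, 3, 9]
Visit 4 → queue [13, 8, 7, 3, 9]
Visit 13 → queue [8, 7, 3, 9]
Visit 8 → queue [7, 3, 9]
Visit 7 → queue [3, 9]
Visit 3 → queue [9]
Visit 9 → queue []

11 2 15 16 17 18 1 5 6 12 14 10 4 13 8 7 3 9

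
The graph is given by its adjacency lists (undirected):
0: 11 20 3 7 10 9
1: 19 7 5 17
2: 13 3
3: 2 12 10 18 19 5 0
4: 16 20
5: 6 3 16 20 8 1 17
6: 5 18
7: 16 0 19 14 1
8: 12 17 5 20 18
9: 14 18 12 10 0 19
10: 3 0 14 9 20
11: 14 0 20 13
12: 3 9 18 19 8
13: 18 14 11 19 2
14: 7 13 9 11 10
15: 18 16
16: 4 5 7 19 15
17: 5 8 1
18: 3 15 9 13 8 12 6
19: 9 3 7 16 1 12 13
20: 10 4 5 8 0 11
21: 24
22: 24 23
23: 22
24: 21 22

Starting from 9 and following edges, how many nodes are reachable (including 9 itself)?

21

BFS from 9 visits: 9, 14, 18, 12, 10, 0, 19, 7, 13, 11, 3, 15, 8, 6, 20, 16, 1, 2, 5, 17, 4
Reachable nodes: 21 of 25 total.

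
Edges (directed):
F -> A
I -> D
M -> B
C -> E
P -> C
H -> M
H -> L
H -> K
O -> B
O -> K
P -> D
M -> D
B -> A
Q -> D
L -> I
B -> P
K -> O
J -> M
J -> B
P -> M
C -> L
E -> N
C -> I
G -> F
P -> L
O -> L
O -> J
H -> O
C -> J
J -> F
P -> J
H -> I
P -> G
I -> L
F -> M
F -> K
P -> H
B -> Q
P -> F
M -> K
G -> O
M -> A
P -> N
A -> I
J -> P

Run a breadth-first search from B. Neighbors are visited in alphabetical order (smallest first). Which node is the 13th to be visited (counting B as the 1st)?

Visit B; enqueue A, P, Q → queue [A, P, Q]
Visit A; enqueue I → queue [P, Q, I]
Visit P; enqueue C, D, F, G, H, J, L, M, N → queue [Q, I, C, D, F, G, H, J, L, M, N]
Visit Q → queue [I, C, D, F, G, H, J, L, M, N]
Visit I → queue [C, D, F, G, H, J, L, M, N]
Visit C; enqueue E → queue [D, F, G, H, J, L, M, N, E]
Visit D → queue [F, G, H, J, L, M, N, E]
Visit F; enqueue K → queue [G, H, J, L, M, N, E, K]
Visit G; enqueue O → queue [H, J, L, M, N, E, K, O]
Visit H → queue [J, L, M, N, E, K, O]
Visit J → queue [L, M, N, E, K, O]
Visit L → queue [M, N, E, K, O]
Visit M → queue [N, E, K, O]
Visit N → queue [E, K, O]
Visit E → queue [K, O]
Visit K → queue [O]
Visit O → queue []

Visit order: B, A, P, Q, I, C, D, F, G, H, J, L, M, N, E, K, O

M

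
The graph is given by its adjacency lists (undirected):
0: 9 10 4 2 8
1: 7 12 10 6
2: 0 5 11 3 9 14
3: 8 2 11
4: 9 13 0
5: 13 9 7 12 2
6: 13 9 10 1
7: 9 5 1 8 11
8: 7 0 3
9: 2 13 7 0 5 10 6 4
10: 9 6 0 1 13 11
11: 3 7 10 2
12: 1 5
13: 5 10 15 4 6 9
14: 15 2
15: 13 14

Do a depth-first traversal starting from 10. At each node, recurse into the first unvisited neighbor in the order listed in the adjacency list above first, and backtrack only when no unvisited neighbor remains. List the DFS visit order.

10, 9, 2, 0, 4, 13, 5, 7, 1, 12, 6, 8, 3, 11, 15, 14

Visit 10
10 → 9
9 → 2
2 → 0
0 → 4
4 → 13
13 → 5
5 → 7
7 → 1
1 → 12
1 → 6
7 → 8
8 → 3
3 → 11
13 → 15
15 → 14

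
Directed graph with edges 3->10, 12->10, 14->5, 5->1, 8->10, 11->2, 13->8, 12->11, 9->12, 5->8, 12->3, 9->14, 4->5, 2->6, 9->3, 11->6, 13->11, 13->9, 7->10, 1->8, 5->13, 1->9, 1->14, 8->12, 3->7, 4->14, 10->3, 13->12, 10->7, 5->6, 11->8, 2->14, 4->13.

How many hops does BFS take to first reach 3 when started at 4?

3

Level 0: 4
Level 1: 5, 13, 14
Level 2: 1, 6, 8, 9, 11, 12
Level 3: 2, 3, 10
Level 4: 7
3 first appears at level 3.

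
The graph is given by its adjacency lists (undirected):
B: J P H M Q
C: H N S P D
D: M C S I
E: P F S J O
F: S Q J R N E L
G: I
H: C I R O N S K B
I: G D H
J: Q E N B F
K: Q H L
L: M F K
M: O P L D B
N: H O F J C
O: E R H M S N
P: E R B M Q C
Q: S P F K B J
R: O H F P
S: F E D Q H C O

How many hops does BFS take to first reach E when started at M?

Level 0: M
Level 1: B, D, L, O, P
Level 2: C, E, F, H, I, J, K, N, Q, R, S
Level 3: G
E first appears at level 2.

2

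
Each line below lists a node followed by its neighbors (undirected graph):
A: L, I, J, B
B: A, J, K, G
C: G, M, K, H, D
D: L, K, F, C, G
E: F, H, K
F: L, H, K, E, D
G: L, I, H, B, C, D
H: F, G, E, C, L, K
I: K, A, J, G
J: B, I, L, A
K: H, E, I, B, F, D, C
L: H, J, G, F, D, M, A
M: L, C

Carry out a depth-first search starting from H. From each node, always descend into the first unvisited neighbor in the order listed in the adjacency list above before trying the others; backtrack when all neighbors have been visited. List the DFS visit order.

H -> F -> L -> J -> B -> A -> I -> K -> E -> D -> C -> G -> M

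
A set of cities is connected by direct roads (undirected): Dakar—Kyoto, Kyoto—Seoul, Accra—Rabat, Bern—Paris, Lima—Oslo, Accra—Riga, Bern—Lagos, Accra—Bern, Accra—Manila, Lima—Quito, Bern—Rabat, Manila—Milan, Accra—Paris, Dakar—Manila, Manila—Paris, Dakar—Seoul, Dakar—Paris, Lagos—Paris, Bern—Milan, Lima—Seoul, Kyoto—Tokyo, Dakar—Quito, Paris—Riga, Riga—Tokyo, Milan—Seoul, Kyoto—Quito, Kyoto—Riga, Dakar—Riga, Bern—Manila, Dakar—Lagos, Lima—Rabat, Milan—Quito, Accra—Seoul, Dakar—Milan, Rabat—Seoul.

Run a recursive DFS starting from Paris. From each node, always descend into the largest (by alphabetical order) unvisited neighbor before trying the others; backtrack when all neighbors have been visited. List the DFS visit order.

Visit Paris
Paris → Riga
Riga → Tokyo
Tokyo → Kyoto
Kyoto → Seoul
Seoul → Rabat
Rabat → Lima
Lima → Quito
Quito → Milan
Milan → Manila
Manila → Dakar
Dakar → Lagos
Lagos → Bern
Bern → Accra
Lima → Oslo

Paris, Riga, Tokyo, Kyoto, Seoul, Rabat, Lima, Quito, Milan, Manila, Dakar, Lagos, Bern, Accra, Oslo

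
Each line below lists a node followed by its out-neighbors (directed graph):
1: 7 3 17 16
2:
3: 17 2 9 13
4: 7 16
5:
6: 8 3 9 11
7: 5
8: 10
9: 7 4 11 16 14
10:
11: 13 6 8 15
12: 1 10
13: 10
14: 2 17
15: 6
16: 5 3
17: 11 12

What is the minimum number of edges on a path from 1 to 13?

Level 0: 1
Level 1: 3, 7, 16, 17
Level 2: 2, 5, 9, 11, 12, 13
Level 3: 4, 6, 8, 10, 14, 15
13 first appears at level 2.

2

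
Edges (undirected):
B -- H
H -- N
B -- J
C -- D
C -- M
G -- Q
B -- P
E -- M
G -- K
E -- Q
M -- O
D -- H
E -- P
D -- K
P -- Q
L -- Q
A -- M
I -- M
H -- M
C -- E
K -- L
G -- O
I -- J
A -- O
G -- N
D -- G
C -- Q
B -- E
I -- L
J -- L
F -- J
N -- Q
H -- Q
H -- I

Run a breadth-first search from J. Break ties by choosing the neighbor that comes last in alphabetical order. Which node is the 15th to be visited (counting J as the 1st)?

Visit J; enqueue L, I, F, B → queue [L, I, F, B]
Visit L; enqueue Q, K → queue [I, F, B, Q, K]
Visit I; enqueue M, H → queue [F, B, Q, K, M, H]
Visit F → queue [B, Q, K, M, H]
Visit B; enqueue P, E → queue [Q, K, M, H, P, E]
Visit Q; enqueue N, G, C → queue [K, M, H, P, E, N, G, C]
Visit K; enqueue D → queue [M, H, P, E, N, G, C, D]
Visit M; enqueue O, A → queue [H, P, E, N, G, C, D, O, A]
Visit H → queue [P, E, N, G, C, D, O, A]
Visit P → queue [E, N, G, C, D, O, A]
Visit E → queue [N, G, C, D, O, A]
Visit N → queue [G, C, D, O, A]
Visit G → queue [C, D, O, A]
Visit C → queue [D, O, A]
Visit D → queue [O, A]
Visit O → queue [A]
Visit A → queue []

Visit order: J, L, I, F, B, Q, K, M, H, P, E, N, G, C, D, O, A

D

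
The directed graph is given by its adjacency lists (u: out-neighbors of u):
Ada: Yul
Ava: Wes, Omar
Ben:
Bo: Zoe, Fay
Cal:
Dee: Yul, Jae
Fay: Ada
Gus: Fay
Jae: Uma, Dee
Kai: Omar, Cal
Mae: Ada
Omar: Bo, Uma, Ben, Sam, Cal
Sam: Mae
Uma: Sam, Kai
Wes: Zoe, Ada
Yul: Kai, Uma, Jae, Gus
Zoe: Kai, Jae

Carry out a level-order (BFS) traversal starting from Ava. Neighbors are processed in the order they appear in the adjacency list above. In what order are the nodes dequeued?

Visit Ava; enqueue Wes, Omar → queue [Wes, Omar]
Visit Wes; enqueue Zoe, Ada → queue [Omar, Zoe, Ada]
Visit Omar; enqueue Bo, Uma, Ben, Sam, Cal → queue [Zoe, Ada, Bo, Uma, Ben, Sam, Cal]
Visit Zoe; enqueue Kai, Jae → queue [Ada, Bo, Uma, Ben, Sam, Cal, Kai, Jae]
Visit Ada; enqueue Yul → queue [Bo, Uma, Ben, Sam, Cal, Kai, Jae, Yul]
Visit Bo; enqueue Fay → queue [Uma, Ben, Sam, Cal, Kai, Jae, Yul, Fay]
Visit Uma → queue [Ben, Sam, Cal, Kai, Jae, Yul, Fay]
Visit Ben → queue [Sam, Cal, Kai, Jae, Yul, Fay]
Visit Sam; enqueue Mae → queue [Cal, Kai, Jae, Yul, Fay, Mae]
Visit Cal → queue [Kai, Jae, Yul, Fay, Mae]
Visit Kai → queue [Jae, Yul, Fay, Mae]
Visit Jae; enqueue Dee → queue [Yul, Fay, Mae, Dee]
Visit Yul; enqueue Gus → queue [Fay, Mae, Dee, Gus]
Visit Fay → queue [Mae, Dee, Gus]
Visit Mae → queue [Dee, Gus]
Visit Dee → queue [Gus]
Visit Gus → queue []

Ava Wes Omar Zoe Ada Bo Uma Ben Sam Cal Kai Jae Yul Fay Mae Dee Gus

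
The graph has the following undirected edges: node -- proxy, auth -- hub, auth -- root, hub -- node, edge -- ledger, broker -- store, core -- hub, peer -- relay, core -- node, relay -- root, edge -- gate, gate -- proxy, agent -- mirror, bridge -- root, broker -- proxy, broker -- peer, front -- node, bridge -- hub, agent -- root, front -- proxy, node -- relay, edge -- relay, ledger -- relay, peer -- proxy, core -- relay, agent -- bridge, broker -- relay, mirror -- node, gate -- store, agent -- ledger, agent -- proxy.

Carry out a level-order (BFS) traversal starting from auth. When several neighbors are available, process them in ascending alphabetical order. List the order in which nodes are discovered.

Visit auth; enqueue hub, root → queue [hub, root]
Visit hub; enqueue bridge, core, node → queue [root, bridge, core, node]
Visit root; enqueue agent, relay → queue [bridge, core, node, agent, relay]
Visit bridge → queue [core, node, agent, relay]
Visit core → queue [node, agent, relay]
Visit node; enqueue front, mirror, proxy → queue [agent, relay, front, mirror, proxy]
Visit agent; enqueue ledger → queue [relay, front, mirror, proxy, ledger]
Visit relay; enqueue broker, edge, peer → queue [front, mirror, proxy, ledger, broker, edge, peer]
Visit front → queue [mirror, proxy, ledger, broker, edge, peer]
Visit mirror → queue [proxy, ledger, broker, edge, peer]
Visit proxy; enqueue gate → queue [ledger, broker, edge, peer, gate]
Visit ledger → queue [broker, edge, peer, gate]
Visit broker; enqueue store → queue [edge, peer, gate, store]
Visit edge → queue [peer, gate, store]
Visit peer → queue [gate, store]
Visit gate → queue [store]
Visit store → queue []

auth -> hub -> root -> bridge -> core -> node -> agent -> relay -> front -> mirror -> proxy -> ledger -> broker -> edge -> peer -> gate -> store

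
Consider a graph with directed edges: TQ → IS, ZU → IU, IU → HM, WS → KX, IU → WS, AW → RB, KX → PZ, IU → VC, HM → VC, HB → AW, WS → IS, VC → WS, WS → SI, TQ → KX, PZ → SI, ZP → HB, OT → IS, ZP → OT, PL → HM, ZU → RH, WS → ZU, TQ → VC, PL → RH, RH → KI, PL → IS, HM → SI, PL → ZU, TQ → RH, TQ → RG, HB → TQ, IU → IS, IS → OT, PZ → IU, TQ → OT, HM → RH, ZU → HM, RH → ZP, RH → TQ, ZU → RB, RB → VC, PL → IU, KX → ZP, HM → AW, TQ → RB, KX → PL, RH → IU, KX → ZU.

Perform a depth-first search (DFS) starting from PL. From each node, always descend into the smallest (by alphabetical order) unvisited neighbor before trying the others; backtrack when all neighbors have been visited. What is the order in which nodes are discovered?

PL -> HM -> AW -> RB -> VC -> WS -> IS -> OT -> KX -> PZ -> IU -> SI -> ZP -> HB -> TQ -> RG -> RH -> KI -> ZU

Visit PL
PL → HM
HM → AW
AW → RB
RB → VC
VC → WS
WS → IS
IS → OT
WS → KX
KX → PZ
PZ → IU
PZ → SI
KX → ZP
ZP → HB
HB → TQ
TQ → RG
TQ → RH
RH → KI
KX → ZU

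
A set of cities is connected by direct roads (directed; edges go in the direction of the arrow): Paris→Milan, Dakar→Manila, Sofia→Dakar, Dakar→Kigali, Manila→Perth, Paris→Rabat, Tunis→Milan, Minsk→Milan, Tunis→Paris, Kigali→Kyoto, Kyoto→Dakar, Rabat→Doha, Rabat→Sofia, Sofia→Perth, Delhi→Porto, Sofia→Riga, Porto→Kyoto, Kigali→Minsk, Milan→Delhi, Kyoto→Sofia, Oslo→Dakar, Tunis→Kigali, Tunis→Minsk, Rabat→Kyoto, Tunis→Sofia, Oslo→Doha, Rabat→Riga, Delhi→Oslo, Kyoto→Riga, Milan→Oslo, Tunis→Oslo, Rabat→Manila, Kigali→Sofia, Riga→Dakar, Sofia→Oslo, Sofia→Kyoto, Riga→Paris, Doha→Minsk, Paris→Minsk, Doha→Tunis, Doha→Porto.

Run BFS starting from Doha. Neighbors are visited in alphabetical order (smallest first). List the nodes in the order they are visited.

Doha, Minsk, Porto, Tunis, Milan, Kyoto, Kigali, Oslo, Paris, Sofia, Delhi, Dakar, Riga, Rabat, Perth, Manila

Visit Doha; enqueue Minsk, Porto, Tunis → queue [Minsk, Porto, Tunis]
Visit Minsk; enqueue Milan → queue [Porto, Tunis, Milan]
Visit Porto; enqueue Kyoto → queue [Tunis, Milan, Kyoto]
Visit Tunis; enqueue Kigali, Oslo, Paris, Sofia → queue [Milan, Kyoto, Kigali, Oslo, Paris, Sofia]
Visit Milan; enqueue Delhi → queue [Kyoto, Kigali, Oslo, Paris, Sofia, Delhi]
Visit Kyoto; enqueue Dakar, Riga → queue [Kigali, Oslo, Paris, Sofia, Delhi, Dakar, Riga]
Visit Kigali → queue [Oslo, Paris, Sofia, Delhi, Dakar, Riga]
Visit Oslo → queue [Paris, Sofia, Delhi, Dakar, Riga]
Visit Paris; enqueue Rabat → queue [Sofia, Delhi, Dakar, Riga, Rabat]
Visit Sofia; enqueue Perth → queue [Delhi, Dakar, Riga, Rabat, Perth]
Visit Delhi → queue [Dakar, Riga, Rabat, Perth]
Visit Dakar; enqueue Manila → queue [Riga, Rabat, Perth, Manila]
Visit Riga → queue [Rabat, Perth, Manila]
Visit Rabat → queue [Perth, Manila]
Visit Perth → queue [Manila]
Visit Manila → queue []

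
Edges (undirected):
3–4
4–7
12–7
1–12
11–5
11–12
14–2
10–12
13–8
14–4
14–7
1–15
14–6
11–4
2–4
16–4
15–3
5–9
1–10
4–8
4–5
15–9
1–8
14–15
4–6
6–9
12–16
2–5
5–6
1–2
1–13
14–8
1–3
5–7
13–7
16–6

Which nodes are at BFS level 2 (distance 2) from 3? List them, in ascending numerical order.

2, 5, 6, 7, 8, 9, 10, 11, 12, 13, 14, 16

Level 0: 3
Level 1: 1, 4, 15
Level 2: 2, 5, 6, 7, 8, 9, 10, 11, 12, 13, 14, 16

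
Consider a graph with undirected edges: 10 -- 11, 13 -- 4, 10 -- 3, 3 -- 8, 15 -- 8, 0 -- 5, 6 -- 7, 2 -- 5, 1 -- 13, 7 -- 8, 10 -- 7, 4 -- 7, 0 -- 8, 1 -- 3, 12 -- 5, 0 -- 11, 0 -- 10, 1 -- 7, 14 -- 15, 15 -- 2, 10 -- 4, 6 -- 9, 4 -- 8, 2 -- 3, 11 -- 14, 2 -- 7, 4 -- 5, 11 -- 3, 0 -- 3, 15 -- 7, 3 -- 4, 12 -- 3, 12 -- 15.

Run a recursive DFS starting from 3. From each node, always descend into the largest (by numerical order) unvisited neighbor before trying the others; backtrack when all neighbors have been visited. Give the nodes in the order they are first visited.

3, 12, 15, 14, 11, 10, 7, 8, 4, 13, 1, 5, 2, 0, 6, 9

Visit 3
3 → 12
12 → 15
15 → 14
14 → 11
11 → 10
10 → 7
7 → 8
8 → 4
4 → 13
13 → 1
4 → 5
5 → 2
5 → 0
7 → 6
6 → 9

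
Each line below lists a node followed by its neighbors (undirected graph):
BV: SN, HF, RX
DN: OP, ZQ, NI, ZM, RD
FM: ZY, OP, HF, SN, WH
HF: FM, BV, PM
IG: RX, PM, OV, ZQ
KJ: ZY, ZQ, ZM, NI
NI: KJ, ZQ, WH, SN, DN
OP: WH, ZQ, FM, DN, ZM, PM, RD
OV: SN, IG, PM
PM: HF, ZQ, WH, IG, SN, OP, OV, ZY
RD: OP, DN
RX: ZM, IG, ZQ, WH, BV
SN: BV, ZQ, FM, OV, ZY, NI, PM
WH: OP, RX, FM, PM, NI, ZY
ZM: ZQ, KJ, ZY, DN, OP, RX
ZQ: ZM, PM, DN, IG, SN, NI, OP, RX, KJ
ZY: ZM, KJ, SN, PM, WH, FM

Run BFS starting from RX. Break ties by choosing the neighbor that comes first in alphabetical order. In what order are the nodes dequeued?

RX → BV → IG → WH → ZM → ZQ → HF → SN → OV → PM → FM → NI → OP → ZY → DN → KJ → RD

Visit RX; enqueue BV, IG, WH, ZM, ZQ → queue [BV, IG, WH, ZM, ZQ]
Visit BV; enqueue HF, SN → queue [IG, WH, ZM, ZQ, HF, SN]
Visit IG; enqueue OV, PM → queue [WH, ZM, ZQ, HF, SN, OV, PM]
Visit WH; enqueue FM, NI, OP, ZY → queue [ZM, ZQ, HF, SN, OV, PM, FM, NI, OP, ZY]
Visit ZM; enqueue DN, KJ → queue [ZQ, HF, SN, OV, PM, FM, NI, OP, ZY, DN, KJ]
Visit ZQ → queue [HF, SN, OV, PM, FM, NI, OP, ZY, DN, KJ]
Visit HF → queue [SN, OV, PM, FM, NI, OP, ZY, DN, KJ]
Visit SN → queue [OV, PM, FM, NI, OP, ZY, DN, KJ]
Visit OV → queue [PM, FM, NI, OP, ZY, DN, KJ]
Visit PM → queue [FM, NI, OP, ZY, DN, KJ]
Visit FM → queue [NI, OP, ZY, DN, KJ]
Visit NI → queue [OP, ZY, DN, KJ]
Visit OP; enqueue RD → queue [ZY, DN, KJ, RD]
Visit ZY → queue [DN, KJ, RD]
Visit DN → queue [KJ, RD]
Visit KJ → queue [RD]
Visit RD → queue []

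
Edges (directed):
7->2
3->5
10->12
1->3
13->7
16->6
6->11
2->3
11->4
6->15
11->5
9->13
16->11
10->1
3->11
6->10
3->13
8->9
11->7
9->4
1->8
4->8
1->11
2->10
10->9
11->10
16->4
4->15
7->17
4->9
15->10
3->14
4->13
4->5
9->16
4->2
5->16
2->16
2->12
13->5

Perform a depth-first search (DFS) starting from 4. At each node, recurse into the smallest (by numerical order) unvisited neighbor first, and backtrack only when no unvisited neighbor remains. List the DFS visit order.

Visit 4
4 → 2
2 → 3
3 → 5
5 → 16
16 → 6
6 → 10
10 → 1
1 → 8
8 → 9
9 → 13
13 → 7
7 → 17
1 → 11
10 → 12
6 → 15
3 → 14

4 2 3 5 16 6 10 1 8 9 13 7 17 11 12 15 14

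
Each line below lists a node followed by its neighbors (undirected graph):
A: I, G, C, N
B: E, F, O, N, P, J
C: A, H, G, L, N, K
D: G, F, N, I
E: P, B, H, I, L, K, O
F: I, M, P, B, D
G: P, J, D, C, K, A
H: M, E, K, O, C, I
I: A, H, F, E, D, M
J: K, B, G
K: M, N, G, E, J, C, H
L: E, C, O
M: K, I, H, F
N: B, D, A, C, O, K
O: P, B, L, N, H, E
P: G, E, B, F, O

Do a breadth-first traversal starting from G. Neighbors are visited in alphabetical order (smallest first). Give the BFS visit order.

G A C D J K P I N H L F B E M O

Visit G; enqueue A, C, D, J, K, P → queue [A, C, D, J, K, P]
Visit A; enqueue I, N → queue [C, D, J, K, P, I, N]
Visit C; enqueue H, L → queue [D, J, K, P, I, N, H, L]
Visit D; enqueue F → queue [J, K, P, I, N, H, L, F]
Visit J; enqueue B → queue [K, P, I, N, H, L, F, B]
Visit K; enqueue E, M → queue [P, I, N, H, L, F, B, E, M]
Visit P; enqueue O → queue [I, N, H, L, F, B, E, M, O]
Visit I → queue [N, H, L, F, B, E, M, O]
Visit N → queue [H, L, F, B, E, M, O]
Visit H → queue [L, F, B, E, M, O]
Visit L → queue [F, B, E, M, O]
Visit F → queue [B, E, M, O]
Visit B → queue [E, M, O]
Visit E → queue [M, O]
Visit M → queue [O]
Visit O → queue []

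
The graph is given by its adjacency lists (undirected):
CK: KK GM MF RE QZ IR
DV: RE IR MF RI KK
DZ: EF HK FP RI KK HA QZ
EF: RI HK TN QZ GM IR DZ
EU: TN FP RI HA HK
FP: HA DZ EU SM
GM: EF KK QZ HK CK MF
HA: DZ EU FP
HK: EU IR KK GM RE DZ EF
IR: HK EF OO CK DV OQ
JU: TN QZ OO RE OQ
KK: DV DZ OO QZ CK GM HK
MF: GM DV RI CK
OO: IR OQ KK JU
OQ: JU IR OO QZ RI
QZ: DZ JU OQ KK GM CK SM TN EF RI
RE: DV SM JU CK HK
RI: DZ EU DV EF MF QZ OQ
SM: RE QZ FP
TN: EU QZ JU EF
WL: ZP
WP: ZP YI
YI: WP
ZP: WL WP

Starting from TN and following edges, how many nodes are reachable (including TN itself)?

20

BFS from TN visits: TN, QZ, JU, EU, EF, SM, RI, OQ, KK, GM, DZ, CK, RE, OO, HK, HA, FP, IR, MF, DV
Reachable nodes: 20 of 24 total.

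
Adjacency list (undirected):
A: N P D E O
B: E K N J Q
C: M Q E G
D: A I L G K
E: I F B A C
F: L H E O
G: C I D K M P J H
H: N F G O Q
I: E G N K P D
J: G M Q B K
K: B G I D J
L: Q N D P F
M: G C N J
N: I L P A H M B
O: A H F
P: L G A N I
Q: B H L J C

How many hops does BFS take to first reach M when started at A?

Level 0: A
Level 1: D, E, N, O, P
Level 2: B, C, F, G, H, I, K, L, M
Level 3: J, Q
M first appears at level 2.

2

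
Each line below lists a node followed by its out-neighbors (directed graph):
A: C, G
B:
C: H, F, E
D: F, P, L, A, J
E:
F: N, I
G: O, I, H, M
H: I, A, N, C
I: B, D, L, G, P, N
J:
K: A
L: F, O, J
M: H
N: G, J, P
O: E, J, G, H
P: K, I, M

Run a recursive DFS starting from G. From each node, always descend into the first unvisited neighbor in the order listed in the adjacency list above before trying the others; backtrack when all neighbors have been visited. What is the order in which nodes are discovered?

G O E J H I B D F N P K A C M L

Visit G
G → O
O → E
O → J
O → H
H → I
I → B
I → D
D → F
F → N
N → P
P → K
K → A
A → C
P → M
D → L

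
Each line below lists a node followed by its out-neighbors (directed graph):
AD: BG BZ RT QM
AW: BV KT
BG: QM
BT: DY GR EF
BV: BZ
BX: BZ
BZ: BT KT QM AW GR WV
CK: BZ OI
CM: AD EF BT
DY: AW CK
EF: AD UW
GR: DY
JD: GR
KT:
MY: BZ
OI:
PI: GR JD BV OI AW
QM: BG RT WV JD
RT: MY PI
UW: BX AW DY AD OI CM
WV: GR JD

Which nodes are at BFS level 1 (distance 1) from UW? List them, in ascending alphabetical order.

Level 0: UW
Level 1: AD, AW, BX, CM, DY, OI
Level 2: BG, BT, BV, BZ, CK, EF, KT, QM, RT
Level 3: GR, JD, MY, PI, WV

AD, AW, BX, CM, DY, OI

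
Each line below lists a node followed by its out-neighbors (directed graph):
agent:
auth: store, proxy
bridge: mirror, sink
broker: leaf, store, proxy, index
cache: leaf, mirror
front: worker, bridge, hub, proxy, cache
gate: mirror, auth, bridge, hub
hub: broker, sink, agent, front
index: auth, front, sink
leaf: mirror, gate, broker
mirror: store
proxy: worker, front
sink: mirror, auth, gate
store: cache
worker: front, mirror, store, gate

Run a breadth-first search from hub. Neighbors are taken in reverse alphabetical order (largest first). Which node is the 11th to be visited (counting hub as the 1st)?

Visit hub; enqueue sink, front, broker, agent → queue [sink, front, broker, agent]
Visit sink; enqueue mirror, gate, auth → queue [front, broker, agent, mirror, gate, auth]
Visit front; enqueue worker, proxy, cache, bridge → queue [broker, agent, mirror, gate, auth, worker, proxy, cache, bridge]
Visit broker; enqueue store, leaf, index → queue [agent, mirror, gate, auth, worker, proxy, cache, bridge, store, leaf, index]
Visit agent → queue [mirror, gate, auth, worker, proxy, cache, bridge, store, leaf, index]
Visit mirror → queue [gate, auth, worker, proxy, cache, bridge, store, leaf, index]
Visit gate → queue [auth, worker, proxy, cache, bridge, store, leaf, index]
Visit auth → queue [worker, proxy, cache, bridge, store, leaf, index]
Visit worker → queue [proxy, cache, bridge, store, leaf, index]
Visit proxy → queue [cache, bridge, store, leaf, index]
Visit cache → queue [bridge, store, leaf, index]
Visit bridge → queue [store, leaf, index]
Visit store → queue [leaf, index]
Visit leaf → queue [index]
Visit index → queue []

Visit order: hub, sink, front, broker, agent, mirror, gate, auth, worker, proxy, cache, bridge, store, leaf, index

cache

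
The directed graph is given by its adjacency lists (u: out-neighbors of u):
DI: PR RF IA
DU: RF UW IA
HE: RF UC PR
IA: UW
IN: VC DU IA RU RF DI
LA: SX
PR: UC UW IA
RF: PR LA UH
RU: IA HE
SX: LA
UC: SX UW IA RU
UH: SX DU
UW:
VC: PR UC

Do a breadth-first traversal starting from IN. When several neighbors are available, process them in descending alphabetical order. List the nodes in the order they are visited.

Visit IN; enqueue VC, RU, RF, IA, DU, DI → queue [VC, RU, RF, IA, DU, DI]
Visit VC; enqueue UC, PR → queue [RU, RF, IA, DU, DI, UC, PR]
Visit RU; enqueue HE → queue [RF, IA, DU, DI, UC, PR, HE]
Visit RF; enqueue UH, LA → queue [IA, DU, DI, UC, PR, HE, UH, LA]
Visit IA; enqueue UW → queue [DU, DI, UC, PR, HE, UH, LA, UW]
Visit DU → queue [DI, UC, PR, HE, UH, LA, UW]
Visit DI → queue [UC, PR, HE, UH, LA, UW]
Visit UC; enqueue SX → queue [PR, HE, UH, LA, UW, SX]
Visit PR → queue [HE, UH, LA, UW, SX]
Visit HE → queue [UH, LA, UW, SX]
Visit UH → queue [LA, UW, SX]
Visit LA → queue [UW, SX]
Visit UW → queue [SX]
Visit SX → queue []

IN -> VC -> RU -> RF -> IA -> DU -> DI -> UC -> PR -> HE -> UH -> LA -> UW -> SX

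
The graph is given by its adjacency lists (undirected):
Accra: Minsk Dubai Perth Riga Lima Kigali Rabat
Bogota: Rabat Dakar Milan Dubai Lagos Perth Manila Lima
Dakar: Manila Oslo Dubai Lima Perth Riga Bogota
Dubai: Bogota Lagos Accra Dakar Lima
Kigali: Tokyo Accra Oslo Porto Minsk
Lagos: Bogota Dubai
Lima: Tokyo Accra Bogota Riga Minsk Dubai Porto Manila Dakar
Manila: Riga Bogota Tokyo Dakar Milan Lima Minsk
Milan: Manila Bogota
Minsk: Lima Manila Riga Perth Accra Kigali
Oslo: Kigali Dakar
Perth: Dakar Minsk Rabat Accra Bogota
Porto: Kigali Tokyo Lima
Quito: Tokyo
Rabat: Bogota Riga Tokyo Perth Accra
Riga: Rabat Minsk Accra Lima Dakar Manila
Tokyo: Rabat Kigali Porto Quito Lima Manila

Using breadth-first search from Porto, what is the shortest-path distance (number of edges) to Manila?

2

Level 0: Porto
Level 1: Kigali, Lima, Tokyo
Level 2: Accra, Bogota, Dakar, Dubai, Manila, Minsk, Oslo, Quito, Rabat, Riga
Level 3: Lagos, Milan, Perth
Manila first appears at level 2.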